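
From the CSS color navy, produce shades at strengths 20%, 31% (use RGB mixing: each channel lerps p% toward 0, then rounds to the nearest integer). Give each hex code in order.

#000066, #000058

CSS navy is rgb(0, 0, 128).
20%: (0→0, 0→0, 128 − 25.6 = 102.4→102) → #000066
31%: (0→0, 0→0, 128 − 39.68 = 88.32→88) → #000058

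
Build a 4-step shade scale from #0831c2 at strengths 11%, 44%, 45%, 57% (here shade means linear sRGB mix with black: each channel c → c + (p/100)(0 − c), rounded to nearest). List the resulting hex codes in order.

#0831c2 is rgb(8, 49, 194).
11%: (8 − 0.88 = 7.12→7, 49 − 5.39 = 43.61→44, 194 − 21.34 = 172.66→173) → #072cad
44%: (8 − 3.52 = 4.48→4, 49 − 21.56 = 27.44→27, 194 − 85.36 = 108.64→109) → #041b6d
45%: (8 − 3.6 = 4.4→4, 49 − 22.05 = 26.95→27, 194 − 87.3 = 106.7→107) → #041b6b
57%: (8 − 4.56 = 3.44→3, 49 − 27.93 = 21.07→21, 194 − 110.58 = 83.42→83) → #031553

#072cad, #041b6d, #041b6b, #031553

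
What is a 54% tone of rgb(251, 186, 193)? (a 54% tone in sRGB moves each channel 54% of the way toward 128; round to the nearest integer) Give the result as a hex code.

Lerp each channel 54% toward 128:
  R: 251 − 66.42 = 184.58 → 185
  G: 186 − 31.32 = 154.68 → 155
  B: 193 + 0.54×(128−193) = 193 − 35.1 = 157.9 → 158
rgb(185, 155, 158) = #b99b9e.

#b99b9e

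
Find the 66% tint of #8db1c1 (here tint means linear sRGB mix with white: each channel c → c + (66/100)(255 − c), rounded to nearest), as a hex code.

#8db1c1 is rgb(141, 177, 193).
Lerp each channel 66% toward 255:
  R: 141 + 75.24 = 216.24 → 216
  G: 177 + 0.66×(255−177) = 177 + 51.48 = 228.48 → 228
  B: 193 + 0.66×(255−193) = 193 + 40.92 = 233.92 → 234
rgb(216, 228, 234) = #d8e4ea.

#d8e4ea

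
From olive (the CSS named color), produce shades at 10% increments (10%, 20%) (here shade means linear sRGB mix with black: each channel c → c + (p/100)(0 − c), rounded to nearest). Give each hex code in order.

CSS olive is rgb(128, 128, 0).
10%: (128 − 12.8 = 115.2→115, 128 − 12.8 = 115.2→115, 0→0) → #737300
20%: (128 − 25.6 = 102.4→102, 128 − 25.6 = 102.4→102, 0→0) → #666600

#737300, #666600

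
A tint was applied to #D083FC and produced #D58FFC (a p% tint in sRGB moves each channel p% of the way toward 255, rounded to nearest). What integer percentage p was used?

10%

#D083FC is rgb(208, 131, 252); #D58FFC is rgb(213, 143, 252).
On the G channel (widest range): 143 ≈ 131 + (p/100)(255 − 131), so p ≈ 100×(143 − 131)/(255 − 131) = 1200/124 = 9.68.
p = 10 reproduces all three channels after rounding.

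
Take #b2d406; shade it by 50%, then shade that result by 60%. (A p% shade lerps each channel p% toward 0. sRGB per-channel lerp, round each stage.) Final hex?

#242a01

#b2d406 is rgb(178, 212, 6).
A 50% shade moves each channel 50% toward 0:
  R: 178 − 89 = 89 → 89
  G: 212 + 0.5×(0−212) = 212 − 106 = 106 → 106
  B: 6 + 0.5×(0−6) = 6 − 3 = 3 → 3
After the shade: rgb(89, 106, 3) = #596a03.
A 60% shade moves each channel 60% toward 0:
  R: 89 + 0.6×(0−89) = 89 − 53.4 = 35.6 → 36
  G: 106 + 0.6×(0−106) = 106 − 63.6 = 42.4 → 42
  B: 3 + 0.6×(0−3) = 3 − 1.8 = 1.2 → 1
rgb(36, 42, 1) = #242a01.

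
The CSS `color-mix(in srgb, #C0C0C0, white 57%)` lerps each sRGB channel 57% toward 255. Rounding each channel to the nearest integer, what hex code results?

#C0C0C0 is rgb(192, 192, 192).
Lerp each channel 57% toward 255:
  R: 192 + 0.57×(255−192) = 192 + 35.91 = 227.91 → 228
  G: 192 + 0.57×(255−192) = 192 + 35.91 = 227.91 → 228
  B: 192 + 0.57×(255−192) = 192 + 35.91 = 227.91 → 228
rgb(228, 228, 228) = #E4E4E4.

#E4E4E4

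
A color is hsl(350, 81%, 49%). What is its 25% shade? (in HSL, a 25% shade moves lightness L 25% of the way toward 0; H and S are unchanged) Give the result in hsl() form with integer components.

L moves 25% from 49 toward 0: 49 − 12.25 = 36.75 → 37.
H and S are unchanged.

hsl(350, 81%, 37%)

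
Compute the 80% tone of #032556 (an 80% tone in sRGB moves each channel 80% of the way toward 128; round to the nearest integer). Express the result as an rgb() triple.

#032556 is rgb(3, 37, 86).
Lerp each channel 80% toward 128:
  R: 3 + 0.8×(128−3) = 3 + 100 = 103 → 103
  G: 37 + 0.8×(128−37) = 37 + 72.8 = 109.8 → 110
  B: 86 + 33.6 = 119.6 → 120

rgb(103, 110, 120)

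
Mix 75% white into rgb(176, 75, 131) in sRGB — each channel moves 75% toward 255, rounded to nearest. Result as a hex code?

Per channel, c → c + 0.75(255 − c):
  R: 176 + 59.25 = 235.25 → 235
  G: 75 + 0.75×(255−75) = 75 + 135 = 210 → 210
  B: 131 + 0.75×(255−131) = 131 + 93 = 224 → 224
rgb(235, 210, 224) = #EBD2E0.

#EBD2E0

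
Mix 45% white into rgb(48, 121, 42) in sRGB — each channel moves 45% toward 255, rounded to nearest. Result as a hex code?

Lerp each channel 45% toward 255:
  R: 48 + 0.45×(255−48) = 48 + 93.15 = 141.15 → 141
  G: 121 + 0.45×(255−121) = 121 + 60.3 = 181.3 → 181
  B: 42 + 0.45×(255−42) = 42 + 95.85 = 137.85 → 138
rgb(141, 181, 138) = #8db58a.

#8db58a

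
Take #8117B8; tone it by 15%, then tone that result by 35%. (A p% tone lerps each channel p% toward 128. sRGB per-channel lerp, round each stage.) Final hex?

#8117B8 is rgb(129, 23, 184).
Lerp each channel 15% toward 128:
  R: 129 − 0.15 = 128.85 → 129
  G: 23 + 15.75 = 38.75 → 39
  B: 184 − 8.4 = 175.6 → 176
After the tone: rgb(129, 39, 176) = #8127B0.
Lerp each channel 35% toward 128:
  R: 129 + 0.35×(128−129) = 129 − 0.35 = 128.65 → 129
  G: 39 + 31.15 = 70.15 → 70
  B: 176 − 16.8 = 159.2 → 159
rgb(129, 70, 159) = #81469F.

#81469F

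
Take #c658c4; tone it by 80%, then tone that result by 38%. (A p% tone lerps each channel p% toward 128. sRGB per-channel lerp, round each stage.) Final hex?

#897b89

#c658c4 is rgb(198, 88, 196).
Per channel, c → c + 0.8(128 − c):
  R: 198 + 0.8×(128−198) = 198 − 56 = 142 → 142
  G: 88 + 0.8×(128−88) = 88 + 32 = 120 → 120
  B: 196 + 0.8×(128−196) = 196 − 54.4 = 141.6 → 142
After the tone: rgb(142, 120, 142) = #8e788e.
Per channel, c → c + 0.38(128 − c):
  R: 142 + 0.38×(128−142) = 142 − 5.32 = 136.68 → 137
  G: 120 + 3.04 = 123.04 → 123
  B: 142 + 0.38×(128−142) = 142 − 5.32 = 136.68 → 137
rgb(137, 123, 137) = #897b89.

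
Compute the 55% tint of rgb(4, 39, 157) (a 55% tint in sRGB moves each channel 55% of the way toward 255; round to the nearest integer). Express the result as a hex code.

Per channel, c → c + 0.55(255 − c):
  R: 4 + 0.55×(255−4) = 4 + 138.05 = 142.05 → 142
  G: 39 + 0.55×(255−39) = 39 + 118.8 = 157.8 → 158
  B: 157 + 0.55×(255−157) = 157 + 53.9 = 210.9 → 211
rgb(142, 158, 211) = #8E9ED3.

#8E9ED3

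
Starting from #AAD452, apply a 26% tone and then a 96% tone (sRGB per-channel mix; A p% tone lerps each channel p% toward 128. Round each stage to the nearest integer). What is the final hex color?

#81827F

#AAD452 is rgb(170, 212, 82).
A 26% tone moves each channel 26% toward 128:
  R: 170 + 0.26×(128−170) = 170 − 10.92 = 159.08 → 159
  G: 212 + 0.26×(128−212) = 212 − 21.84 = 190.16 → 190
  B: 82 + 11.96 = 93.96 → 94
After the tone: rgb(159, 190, 94) = #9FBE5E.
Per channel, c → c + 0.96(128 − c):
  R: 159 − 29.76 = 129.24 → 129
  G: 190 − 59.52 = 130.48 → 130
  B: 94 + 0.96×(128−94) = 94 + 32.64 = 126.64 → 127
rgb(129, 130, 127) = #81827F.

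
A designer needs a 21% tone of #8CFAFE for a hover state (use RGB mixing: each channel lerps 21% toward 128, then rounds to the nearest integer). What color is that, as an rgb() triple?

#8CFAFE is rgb(140, 250, 254).
Lerp each channel 21% toward 128:
  R: 140 − 2.52 = 137.48 → 137
  G: 250 + 0.21×(128−250) = 250 − 25.62 = 224.38 → 224
  B: 254 + 0.21×(128−254) = 254 − 26.46 = 227.54 → 228

rgb(137, 224, 228)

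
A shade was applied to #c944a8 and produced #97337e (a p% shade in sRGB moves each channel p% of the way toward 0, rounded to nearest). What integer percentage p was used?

#c944a8 is rgb(201, 68, 168); #97337e is rgb(151, 51, 126).
On the R channel (widest range): 151 ≈ 201 + (p/100)(0 − 201), so p ≈ 100×(151 − 201)/(0 − 201) = -5000/-201 = 24.88.
p = 25 reproduces all three channels after rounding.

25%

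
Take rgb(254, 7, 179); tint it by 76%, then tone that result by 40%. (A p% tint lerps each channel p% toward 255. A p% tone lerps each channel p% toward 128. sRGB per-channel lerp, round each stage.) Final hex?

#cca8c1

Lerp each channel 76% toward 255:
  R: 254 + 0.76 = 254.76 → 255
  G: 7 + 0.76×(255−7) = 7 + 188.48 = 195.48 → 195
  B: 179 + 57.76 = 236.76 → 237
After the tint: rgb(255, 195, 237) = #ffc3ed.
Lerp each channel 40% toward 128:
  R: 255 + 0.4×(128−255) = 255 − 50.8 = 204.2 → 204
  G: 195 + 0.4×(128−195) = 195 − 26.8 = 168.2 → 168
  B: 237 + 0.4×(128−237) = 237 − 43.6 = 193.4 → 193
rgb(204, 168, 193) = #cca8c1.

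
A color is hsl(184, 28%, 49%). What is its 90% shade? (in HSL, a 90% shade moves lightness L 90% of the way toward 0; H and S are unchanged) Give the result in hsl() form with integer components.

L moves 90% from 49 toward 0: 49 − 44.1 = 4.9 → 5.
H and S are unchanged.

hsl(184, 28%, 5%)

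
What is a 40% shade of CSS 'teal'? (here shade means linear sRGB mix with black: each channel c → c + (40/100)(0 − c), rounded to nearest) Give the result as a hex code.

#004d4d

CSS teal is rgb(0, 128, 128).
Lerp each channel 40% toward 0:
  R: 0 + 0.4×(0−0) = 0 + 0 = 0 → 0
  G: 128 + 0.4×(0−128) = 128 − 51.2 = 76.8 → 77
  B: 128 − 51.2 = 76.8 → 77
rgb(0, 77, 77) = #004d4d.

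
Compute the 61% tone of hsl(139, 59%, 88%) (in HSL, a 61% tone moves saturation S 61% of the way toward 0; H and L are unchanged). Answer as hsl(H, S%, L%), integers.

hsl(139, 23%, 88%)

S moves 61% from 59 toward 0: 59 − 35.99 = 23.01 → 23.
H and L are unchanged.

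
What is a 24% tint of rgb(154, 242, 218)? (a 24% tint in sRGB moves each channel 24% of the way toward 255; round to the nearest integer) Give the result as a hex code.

Lerp each channel 24% toward 255:
  R: 154 + 0.24×(255−154) = 154 + 24.24 = 178.24 → 178
  G: 242 + 0.24×(255−242) = 242 + 3.12 = 245.12 → 245
  B: 218 + 0.24×(255−218) = 218 + 8.88 = 226.88 → 227
rgb(178, 245, 227) = #b2f5e3.

#b2f5e3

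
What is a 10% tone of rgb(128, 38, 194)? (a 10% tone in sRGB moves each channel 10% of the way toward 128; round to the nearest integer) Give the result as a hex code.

#802fbb

A 10% tone moves each channel 10% toward 128:
  R: 128 + 0 = 128 → 128
  G: 38 + 0.1×(128−38) = 38 + 9 = 47 → 47
  B: 194 + 0.1×(128−194) = 194 − 6.6 = 187.4 → 187
rgb(128, 47, 187) = #802fbb.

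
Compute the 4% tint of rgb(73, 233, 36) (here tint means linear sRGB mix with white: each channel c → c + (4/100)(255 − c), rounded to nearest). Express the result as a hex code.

Lerp each channel 4% toward 255:
  R: 73 + 0.04×(255−73) = 73 + 7.28 = 80.28 → 80
  G: 233 + 0.04×(255−233) = 233 + 0.88 = 233.88 → 234
  B: 36 + 8.76 = 44.76 → 45
rgb(80, 234, 45) = #50EA2D.

#50EA2D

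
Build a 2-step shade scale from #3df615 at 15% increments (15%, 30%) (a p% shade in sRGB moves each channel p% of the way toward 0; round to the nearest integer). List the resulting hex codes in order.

#3df615 is rgb(61, 246, 21).
15%: (61 − 9.15 = 51.85→52, 246 − 36.9 = 209.1→209, 21 − 3.15 = 17.85→18) → #34d112
30%: (61 − 18.3 = 42.7→43, 246 − 73.8 = 172.2→172, 21 − 6.3 = 14.7→15) → #2bac0f

#34d112, #2bac0f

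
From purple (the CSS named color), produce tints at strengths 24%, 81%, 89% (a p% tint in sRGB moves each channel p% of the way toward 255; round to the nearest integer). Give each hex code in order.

#9e3d9e, #e7cfe7, #f1e3f1

CSS purple is rgb(128, 0, 128).
24%: (128 + 30.48 = 158.48→158, 0 + 61.2 = 61.2→61, 128 + 30.48 = 158.48→158) → #9e3d9e
81%: (128 + 102.87 = 230.87→231, 0 + 206.55 = 206.55→207, 128 + 102.87 = 230.87→231) → #e7cfe7
89%: (128 + 113.03 = 241.03→241, 0 + 226.95 = 226.95→227, 128 + 113.03 = 241.03→241) → #f1e3f1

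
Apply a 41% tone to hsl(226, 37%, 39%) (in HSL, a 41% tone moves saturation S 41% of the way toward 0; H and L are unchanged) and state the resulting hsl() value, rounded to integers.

hsl(226, 22%, 39%)

S moves 41% from 37 toward 0: 37 − 15.17 = 21.83 → 22.
H and L are unchanged.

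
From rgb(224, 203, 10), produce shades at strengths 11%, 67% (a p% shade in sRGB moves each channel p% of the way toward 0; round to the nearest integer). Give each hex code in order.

#c7b509, #4a4303

11%: (224 − 24.64 = 199.36→199, 203 − 22.33 = 180.67→181, 10 − 1.1 = 8.9→9) → #c7b509
67%: (224 − 150.08 = 73.92→74, 203 − 136.01 = 66.99→67, 10 − 6.7 = 3.3→3) → #4a4303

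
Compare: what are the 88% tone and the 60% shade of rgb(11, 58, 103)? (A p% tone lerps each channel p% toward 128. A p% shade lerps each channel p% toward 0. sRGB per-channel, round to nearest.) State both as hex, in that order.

#72787D, #041729

88% tone:
  R: 11 + 102.96 = 113.96 → 114
  G: 58 + 0.88×(128−58) = 58 + 61.6 = 119.6 → 120
  B: 103 + 0.88×(128−103) = 103 + 22 = 125 → 125
  → #72787D
60% shade:
  R: 11 + 0.6×(0−11) = 11 − 6.6 = 4.4 → 4
  G: 58 + 0.6×(0−58) = 58 − 34.8 = 23.2 → 23
  B: 103 + 0.6×(0−103) = 103 − 61.8 = 41.2 → 41
  → #041729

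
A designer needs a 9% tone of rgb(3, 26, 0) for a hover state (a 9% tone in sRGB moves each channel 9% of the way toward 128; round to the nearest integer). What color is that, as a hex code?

Per channel, c → c + 0.09(128 − c):
  R: 3 + 11.25 = 14.25 → 14
  G: 26 + 0.09×(128−26) = 26 + 9.18 = 35.18 → 35
  B: 0 + 0.09×(128−0) = 0 + 11.52 = 11.52 → 12
rgb(14, 35, 12) = #0e230c.

#0e230c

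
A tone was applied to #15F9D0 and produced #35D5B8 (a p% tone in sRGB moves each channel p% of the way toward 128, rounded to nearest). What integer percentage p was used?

30%

#15F9D0 is rgb(21, 249, 208); #35D5B8 is rgb(53, 213, 184).
On the G channel (widest range): 213 ≈ 249 + (p/100)(128 − 249), so p ≈ 100×(213 − 249)/(128 − 249) = -3600/-121 = 29.75.
p = 30 reproduces all three channels after rounding.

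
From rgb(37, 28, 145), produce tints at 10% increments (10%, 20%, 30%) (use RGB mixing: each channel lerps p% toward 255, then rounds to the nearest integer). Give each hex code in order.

#3b339c, #5149a7, #6660b2

10%: (37 + 21.8 = 58.8→59, 28 + 22.7 = 50.7→51, 145 + 11 = 156→156) → #3b339c
20%: (37 + 43.6 = 80.6→81, 28 + 45.4 = 73.4→73, 145 + 22 = 167→167) → #5149a7
30%: (37 + 65.4 = 102.4→102, 28 + 68.1 = 96.1→96, 145 + 33 = 178→178) → #6660b2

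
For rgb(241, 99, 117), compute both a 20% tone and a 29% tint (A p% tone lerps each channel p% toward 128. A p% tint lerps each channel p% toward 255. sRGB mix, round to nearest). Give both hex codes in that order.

#da6977, #f5909d

20% tone:
  R: 241 − 22.6 = 218.4 → 218
  G: 99 + 5.8 = 104.8 → 105
  B: 117 + 2.2 = 119.2 → 119
  → #da6977
29% tint:
  R: 241 + 0.29×(255−241) = 241 + 4.06 = 245.06 → 245
  G: 99 + 0.29×(255−99) = 99 + 45.24 = 144.24 → 144
  B: 117 + 0.29×(255−117) = 117 + 40.02 = 157.02 → 157
  → #f5909d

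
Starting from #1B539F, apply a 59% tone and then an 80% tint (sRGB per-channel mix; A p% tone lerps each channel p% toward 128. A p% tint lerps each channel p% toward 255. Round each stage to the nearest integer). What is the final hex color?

#DDE2E8

#1B539F is rgb(27, 83, 159).
Lerp each channel 59% toward 128:
  R: 27 + 59.59 = 86.59 → 87
  G: 83 + 0.59×(128−83) = 83 + 26.55 = 109.55 → 110
  B: 159 − 18.29 = 140.71 → 141
After the tone: rgb(87, 110, 141) = #576E8D.
Per channel, c → c + 0.8(255 − c):
  R: 87 + 0.8×(255−87) = 87 + 134.4 = 221.4 → 221
  G: 110 + 116 = 226 → 226
  B: 141 + 91.2 = 232.2 → 232
rgb(221, 226, 232) = #DDE2E8.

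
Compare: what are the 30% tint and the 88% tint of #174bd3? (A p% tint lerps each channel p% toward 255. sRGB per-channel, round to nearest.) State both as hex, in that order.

#5d81e0, #e3e9fa

#174bd3 is rgb(23, 75, 211).
30% tint:
  R: 23 + 0.3×(255−23) = 23 + 69.6 = 92.6 → 93
  G: 75 + 0.3×(255−75) = 75 + 54 = 129 → 129
  B: 211 + 13.2 = 224.2 → 224
  → #5d81e0
88% tint:
  R: 23 + 0.88×(255−23) = 23 + 204.16 = 227.16 → 227
  G: 75 + 0.88×(255−75) = 75 + 158.4 = 233.4 → 233
  B: 211 + 0.88×(255−211) = 211 + 38.72 = 249.72 → 250
  → #e3e9fa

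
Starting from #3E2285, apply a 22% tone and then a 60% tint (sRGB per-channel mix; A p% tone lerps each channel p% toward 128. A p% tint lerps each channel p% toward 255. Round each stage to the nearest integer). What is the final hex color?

#B8AFCE

#3E2285 is rgb(62, 34, 133).
Per channel, c → c + 0.22(128 − c):
  R: 62 + 0.22×(128−62) = 62 + 14.52 = 76.52 → 77
  G: 34 + 20.68 = 54.68 → 55
  B: 133 + 0.22×(128−133) = 133 − 1.1 = 131.9 → 132
After the tone: rgb(77, 55, 132) = #4D3784.
Lerp each channel 60% toward 255:
  R: 77 + 0.6×(255−77) = 77 + 106.8 = 183.8 → 184
  G: 55 + 120 = 175 → 175
  B: 132 + 0.6×(255−132) = 132 + 73.8 = 205.8 → 206
rgb(184, 175, 206) = #B8AFCE.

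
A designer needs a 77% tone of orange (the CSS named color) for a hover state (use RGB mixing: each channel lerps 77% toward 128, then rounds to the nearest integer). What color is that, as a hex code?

CSS orange is rgb(255, 165, 0).
Per channel, c → c + 0.77(128 − c):
  R: 255 + 0.77×(128−255) = 255 − 97.79 = 157.21 → 157
  G: 165 + 0.77×(128−165) = 165 − 28.49 = 136.51 → 137
  B: 0 + 98.56 = 98.56 → 99
rgb(157, 137, 99) = #9D8963.

#9D8963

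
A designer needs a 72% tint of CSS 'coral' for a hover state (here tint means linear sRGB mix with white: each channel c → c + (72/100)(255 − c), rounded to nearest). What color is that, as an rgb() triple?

CSS coral is rgb(255, 127, 80).
A 72% tint moves each channel 72% toward 255:
  R: 255 + 0 = 255 → 255
  G: 127 + 0.72×(255−127) = 127 + 92.16 = 219.16 → 219
  B: 80 + 0.72×(255−80) = 80 + 126 = 206 → 206

rgb(255, 219, 206)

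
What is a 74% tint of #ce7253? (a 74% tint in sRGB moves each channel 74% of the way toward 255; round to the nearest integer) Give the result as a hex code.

#ce7253 is rgb(206, 114, 83).
Per channel, c → c + 0.74(255 − c):
  R: 206 + 0.74×(255−206) = 206 + 36.26 = 242.26 → 242
  G: 114 + 0.74×(255−114) = 114 + 104.34 = 218.34 → 218
  B: 83 + 0.74×(255−83) = 83 + 127.28 = 210.28 → 210
rgb(242, 218, 210) = #f2dad2.

#f2dad2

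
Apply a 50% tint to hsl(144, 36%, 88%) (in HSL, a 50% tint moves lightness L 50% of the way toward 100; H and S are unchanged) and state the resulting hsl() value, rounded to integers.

L moves 50% from 88 toward 100: 88 + 6 = 94 → 94.
H and S are unchanged.

hsl(144, 36%, 94%)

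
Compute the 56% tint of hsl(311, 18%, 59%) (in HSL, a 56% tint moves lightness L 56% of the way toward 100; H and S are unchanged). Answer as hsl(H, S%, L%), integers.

L moves 56% from 59 toward 100: 59 + 22.96 = 81.96 → 82.
H and S are unchanged.

hsl(311, 18%, 82%)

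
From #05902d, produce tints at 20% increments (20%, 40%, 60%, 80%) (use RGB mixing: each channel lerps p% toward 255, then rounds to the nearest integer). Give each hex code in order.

#37a657, #69bc81, #9bd3ab, #cde9d5

#05902d is rgb(5, 144, 45).
20%: (5 + 50 = 55→55, 144 + 22.2 = 166.2→166, 45 + 42 = 87→87) → #37a657
40%: (5 + 100 = 105→105, 144 + 44.4 = 188.4→188, 45 + 84 = 129→129) → #69bc81
60%: (5 + 150 = 155→155, 144 + 66.6 = 210.6→211, 45 + 126 = 171→171) → #9bd3ab
80%: (5 + 200 = 205→205, 144 + 88.8 = 232.8→233, 45 + 168 = 213→213) → #cde9d5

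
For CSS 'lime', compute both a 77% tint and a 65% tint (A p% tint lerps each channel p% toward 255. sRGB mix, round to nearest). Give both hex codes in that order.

CSS lime is rgb(0, 255, 0).
77% tint:
  R: 0 + 196.35 = 196.35 → 196
  G: 255 + 0.77×(255−255) = 255 + 0 = 255 → 255
  B: 0 + 0.77×(255−0) = 0 + 196.35 = 196.35 → 196
  → #C4FFC4
65% tint:
  R: 0 + 0.65×(255−0) = 0 + 165.75 = 165.75 → 166
  G: 255 + 0 = 255 → 255
  B: 0 + 165.75 = 165.75 → 166
  → #A6FFA6

#C4FFC4, #A6FFA6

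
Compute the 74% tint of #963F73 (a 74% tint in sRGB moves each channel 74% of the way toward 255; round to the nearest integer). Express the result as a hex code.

#E4CDDB

#963F73 is rgb(150, 63, 115).
A 74% tint moves each channel 74% toward 255:
  R: 150 + 0.74×(255−150) = 150 + 77.7 = 227.7 → 228
  G: 63 + 0.74×(255−63) = 63 + 142.08 = 205.08 → 205
  B: 115 + 0.74×(255−115) = 115 + 103.6 = 218.6 → 219
rgb(228, 205, 219) = #E4CDDB.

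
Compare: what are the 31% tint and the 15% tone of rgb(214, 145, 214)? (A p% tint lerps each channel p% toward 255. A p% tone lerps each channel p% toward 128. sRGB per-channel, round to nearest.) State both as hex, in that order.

#E3B3E3, #C98EC9

31% tint:
  R: 214 + 12.71 = 226.71 → 227
  G: 145 + 0.31×(255−145) = 145 + 34.1 = 179.1 → 179
  B: 214 + 12.71 = 226.71 → 227
  → #E3B3E3
15% tone:
  R: 214 − 12.9 = 201.1 → 201
  G: 145 − 2.55 = 142.45 → 142
  B: 214 + 0.15×(128−214) = 214 − 12.9 = 201.1 → 201
  → #C98EC9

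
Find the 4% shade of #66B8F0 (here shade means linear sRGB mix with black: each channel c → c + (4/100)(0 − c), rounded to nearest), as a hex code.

#62B1E6

#66B8F0 is rgb(102, 184, 240).
Per channel, c → c + 0.04(0 − c):
  R: 102 + 0.04×(0−102) = 102 − 4.08 = 97.92 → 98
  G: 184 + 0.04×(0−184) = 184 − 7.36 = 176.64 → 177
  B: 240 − 9.6 = 230.4 → 230
rgb(98, 177, 230) = #62B1E6.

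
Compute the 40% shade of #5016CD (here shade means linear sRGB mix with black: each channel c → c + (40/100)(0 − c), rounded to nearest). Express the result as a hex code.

#300D7B

#5016CD is rgb(80, 22, 205).
Per channel, c → c + 0.4(0 − c):
  R: 80 − 32 = 48 → 48
  G: 22 + 0.4×(0−22) = 22 − 8.8 = 13.2 → 13
  B: 205 + 0.4×(0−205) = 205 − 82 = 123 → 123
rgb(48, 13, 123) = #300D7B.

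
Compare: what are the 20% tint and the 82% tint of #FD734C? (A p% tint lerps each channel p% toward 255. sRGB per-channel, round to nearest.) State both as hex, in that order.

#FD8F70, #FFE6DF

#FD734C is rgb(253, 115, 76).
20% tint:
  R: 253 + 0.2×(255−253) = 253 + 0.4 = 253.4 → 253
  G: 115 + 28 = 143 → 143
  B: 76 + 0.2×(255−76) = 76 + 35.8 = 111.8 → 112
  → #FD8F70
82% tint:
  R: 253 + 1.64 = 254.64 → 255
  G: 115 + 0.82×(255−115) = 115 + 114.8 = 229.8 → 230
  B: 76 + 0.82×(255−76) = 76 + 146.78 = 222.78 → 223
  → #FFE6DF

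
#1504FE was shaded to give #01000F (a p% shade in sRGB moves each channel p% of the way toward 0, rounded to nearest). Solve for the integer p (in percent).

#1504FE is rgb(21, 4, 254); #01000F is rgb(1, 0, 15).
On the B channel (widest range): 15 ≈ 254 + (p/100)(0 − 254), so p ≈ 100×(15 − 254)/(0 − 254) = -23900/-254 = 94.09.
p = 94 reproduces all three channels after rounding.

94%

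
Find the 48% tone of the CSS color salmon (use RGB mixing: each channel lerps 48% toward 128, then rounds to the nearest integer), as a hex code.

#BF8079

CSS salmon is rgb(250, 128, 114).
Lerp each channel 48% toward 128:
  R: 250 − 58.56 = 191.44 → 191
  G: 128 + 0 = 128 → 128
  B: 114 + 0.48×(128−114) = 114 + 6.72 = 120.72 → 121
rgb(191, 128, 121) = #BF8079.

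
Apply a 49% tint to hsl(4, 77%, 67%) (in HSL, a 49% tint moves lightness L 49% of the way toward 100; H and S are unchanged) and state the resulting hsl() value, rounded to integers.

hsl(4, 77%, 83%)

L moves 49% from 67 toward 100: 67 + 16.17 = 83.17 → 83.
H and S are unchanged.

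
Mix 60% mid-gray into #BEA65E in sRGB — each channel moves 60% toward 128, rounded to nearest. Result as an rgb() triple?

rgb(153, 143, 114)

#BEA65E is rgb(190, 166, 94).
Per channel, c → c + 0.6(128 − c):
  R: 190 + 0.6×(128−190) = 190 − 37.2 = 152.8 → 153
  G: 166 + 0.6×(128−166) = 166 − 22.8 = 143.2 → 143
  B: 94 + 0.6×(128−94) = 94 + 20.4 = 114.4 → 114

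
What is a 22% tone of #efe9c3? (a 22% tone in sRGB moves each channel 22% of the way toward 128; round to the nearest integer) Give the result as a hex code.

#d7d2b4

#efe9c3 is rgb(239, 233, 195).
Lerp each channel 22% toward 128:
  R: 239 − 24.42 = 214.58 → 215
  G: 233 + 0.22×(128−233) = 233 − 23.1 = 209.9 → 210
  B: 195 + 0.22×(128−195) = 195 − 14.74 = 180.26 → 180
rgb(215, 210, 180) = #d7d2b4.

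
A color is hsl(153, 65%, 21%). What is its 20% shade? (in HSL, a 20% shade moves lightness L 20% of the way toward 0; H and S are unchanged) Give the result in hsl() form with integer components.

L moves 20% from 21 toward 0: 21 − 4.2 = 16.8 → 17.
H and S are unchanged.

hsl(153, 65%, 17%)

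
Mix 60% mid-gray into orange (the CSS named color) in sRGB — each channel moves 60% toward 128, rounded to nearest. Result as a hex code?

CSS orange is rgb(255, 165, 0).
A 60% tone moves each channel 60% toward 128:
  R: 255 + 0.6×(128−255) = 255 − 76.2 = 178.8 → 179
  G: 165 + 0.6×(128−165) = 165 − 22.2 = 142.8 → 143
  B: 0 + 76.8 = 76.8 → 77
rgb(179, 143, 77) = #b38f4d.

#b38f4d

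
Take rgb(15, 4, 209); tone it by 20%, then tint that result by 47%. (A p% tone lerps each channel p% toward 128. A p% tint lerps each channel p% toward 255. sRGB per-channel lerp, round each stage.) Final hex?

#8C87DE

Lerp each channel 20% toward 128:
  R: 15 + 22.6 = 37.6 → 38
  G: 4 + 0.2×(128−4) = 4 + 24.8 = 28.8 → 29
  B: 209 + 0.2×(128−209) = 209 − 16.2 = 192.8 → 193
After the tone: rgb(38, 29, 193) = #261DC1.
Lerp each channel 47% toward 255:
  R: 38 + 0.47×(255−38) = 38 + 101.99 = 139.99 → 140
  G: 29 + 106.22 = 135.22 → 135
  B: 193 + 0.47×(255−193) = 193 + 29.14 = 222.14 → 222
rgb(140, 135, 222) = #8C87DE.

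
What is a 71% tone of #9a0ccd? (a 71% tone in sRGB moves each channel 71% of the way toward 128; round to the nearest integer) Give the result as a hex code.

#9a0ccd is rgb(154, 12, 205).
Per channel, c → c + 0.71(128 − c):
  R: 154 + 0.71×(128−154) = 154 − 18.46 = 135.54 → 136
  G: 12 + 82.36 = 94.36 → 94
  B: 205 − 54.67 = 150.33 → 150
rgb(136, 94, 150) = #885e96.

#885e96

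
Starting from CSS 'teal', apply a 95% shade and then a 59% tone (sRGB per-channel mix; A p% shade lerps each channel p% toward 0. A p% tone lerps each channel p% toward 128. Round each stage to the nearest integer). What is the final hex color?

CSS teal is rgb(0, 128, 128).
A 95% shade moves each channel 95% toward 0:
  R: 0 + 0.95×(0−0) = 0 + 0 = 0 → 0
  G: 128 − 121.6 = 6.4 → 6
  B: 128 + 0.95×(0−128) = 128 − 121.6 = 6.4 → 6
After the shade: rgb(0, 6, 6) = #000606.
Per channel, c → c + 0.59(128 − c):
  R: 0 + 0.59×(128−0) = 0 + 75.52 = 75.52 → 76
  G: 6 + 0.59×(128−6) = 6 + 71.98 = 77.98 → 78
  B: 6 + 71.98 = 77.98 → 78
rgb(76, 78, 78) = #4c4e4e.

#4c4e4e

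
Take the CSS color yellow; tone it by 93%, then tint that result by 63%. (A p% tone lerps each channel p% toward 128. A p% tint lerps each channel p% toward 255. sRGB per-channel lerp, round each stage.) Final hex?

CSS yellow is rgb(255, 255, 0).
Lerp each channel 93% toward 128:
  R: 255 − 118.11 = 136.89 → 137
  G: 255 + 0.93×(128−255) = 255 − 118.11 = 136.89 → 137
  B: 0 + 119.04 = 119.04 → 119
After the tone: rgb(137, 137, 119) = #898977.
Lerp each channel 63% toward 255:
  R: 137 + 74.34 = 211.34 → 211
  G: 137 + 0.63×(255−137) = 137 + 74.34 = 211.34 → 211
  B: 119 + 0.63×(255−119) = 119 + 85.68 = 204.68 → 205
rgb(211, 211, 205) = #d3d3cd.

#d3d3cd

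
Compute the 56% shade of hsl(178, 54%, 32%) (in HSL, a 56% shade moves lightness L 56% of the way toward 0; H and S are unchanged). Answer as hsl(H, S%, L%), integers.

hsl(178, 54%, 14%)

L moves 56% from 32 toward 0: 32 − 17.92 = 14.08 → 14.
H and S are unchanged.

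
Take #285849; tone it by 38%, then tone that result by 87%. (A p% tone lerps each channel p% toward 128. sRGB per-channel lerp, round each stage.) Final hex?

#797d7c

#285849 is rgb(40, 88, 73).
Lerp each channel 38% toward 128:
  R: 40 + 0.38×(128−40) = 40 + 33.44 = 73.44 → 73
  G: 88 + 0.38×(128−88) = 88 + 15.2 = 103.2 → 103
  B: 73 + 20.9 = 93.9 → 94
After the tone: rgb(73, 103, 94) = #49675e.
An 87% tone moves each channel 87% toward 128:
  R: 73 + 0.87×(128−73) = 73 + 47.85 = 120.85 → 121
  G: 103 + 0.87×(128−103) = 103 + 21.75 = 124.75 → 125
  B: 94 + 0.87×(128−94) = 94 + 29.58 = 123.58 → 124
rgb(121, 125, 124) = #797d7c.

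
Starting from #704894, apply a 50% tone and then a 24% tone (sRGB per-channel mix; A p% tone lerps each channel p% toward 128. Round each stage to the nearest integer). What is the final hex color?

#704894 is rgb(112, 72, 148).
A 50% tone moves each channel 50% toward 128:
  R: 112 + 0.5×(128−112) = 112 + 8 = 120 → 120
  G: 72 + 28 = 100 → 100
  B: 148 − 10 = 138 → 138
After the tone: rgb(120, 100, 138) = #78648A.
A 24% tone moves each channel 24% toward 128:
  R: 120 + 0.24×(128−120) = 120 + 1.92 = 121.92 → 122
  G: 100 + 6.72 = 106.72 → 107
  B: 138 + 0.24×(128−138) = 138 − 2.4 = 135.6 → 136
rgb(122, 107, 136) = #7A6B88.

#7A6B88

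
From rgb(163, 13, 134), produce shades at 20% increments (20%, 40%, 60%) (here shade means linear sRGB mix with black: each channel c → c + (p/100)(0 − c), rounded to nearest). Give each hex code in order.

#820A6B, #620850, #410536

20%: (163 − 32.6 = 130.4→130, 13 − 2.6 = 10.4→10, 134 − 26.8 = 107.2→107) → #820A6B
40%: (163 − 65.2 = 97.8→98, 13 − 5.2 = 7.8→8, 134 − 53.6 = 80.4→80) → #620850
60%: (163 − 97.8 = 65.2→65, 13 − 7.8 = 5.2→5, 134 − 80.4 = 53.6→54) → #410536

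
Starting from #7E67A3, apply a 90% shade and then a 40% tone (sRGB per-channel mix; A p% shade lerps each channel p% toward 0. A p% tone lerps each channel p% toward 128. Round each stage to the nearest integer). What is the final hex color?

#3B393D

#7E67A3 is rgb(126, 103, 163).
Lerp each channel 90% toward 0:
  R: 126 + 0.9×(0−126) = 126 − 113.4 = 12.6 → 13
  G: 103 + 0.9×(0−103) = 103 − 92.7 = 10.3 → 10
  B: 163 − 146.7 = 16.3 → 16
After the shade: rgb(13, 10, 16) = #0D0A10.
A 40% tone moves each channel 40% toward 128:
  R: 13 + 46 = 59 → 59
  G: 10 + 0.4×(128−10) = 10 + 47.2 = 57.2 → 57
  B: 16 + 0.4×(128−16) = 16 + 44.8 = 60.8 → 61
rgb(59, 57, 61) = #3B393D.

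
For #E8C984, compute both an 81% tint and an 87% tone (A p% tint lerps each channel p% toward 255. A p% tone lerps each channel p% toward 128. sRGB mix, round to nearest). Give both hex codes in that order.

#E8C984 is rgb(232, 201, 132).
81% tint:
  R: 232 + 18.63 = 250.63 → 251
  G: 201 + 43.74 = 244.74 → 245
  B: 132 + 0.81×(255−132) = 132 + 99.63 = 231.63 → 232
  → #FBF5E8
87% tone:
  R: 232 − 90.48 = 141.52 → 142
  G: 201 − 63.51 = 137.49 → 137
  B: 132 − 3.48 = 128.52 → 129
  → #8E8981

#FBF5E8, #8E8981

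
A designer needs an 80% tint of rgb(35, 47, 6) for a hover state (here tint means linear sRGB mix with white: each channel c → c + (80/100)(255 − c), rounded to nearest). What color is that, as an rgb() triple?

rgb(211, 213, 205)

An 80% tint moves each channel 80% toward 255:
  R: 35 + 0.8×(255−35) = 35 + 176 = 211 → 211
  G: 47 + 0.8×(255−47) = 47 + 166.4 = 213.4 → 213
  B: 6 + 0.8×(255−6) = 6 + 199.2 = 205.2 → 205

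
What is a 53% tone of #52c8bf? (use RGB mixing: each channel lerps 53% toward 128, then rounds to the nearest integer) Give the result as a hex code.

#52c8bf is rgb(82, 200, 191).
A 53% tone moves each channel 53% toward 128:
  R: 82 + 0.53×(128−82) = 82 + 24.38 = 106.38 → 106
  G: 200 + 0.53×(128−200) = 200 − 38.16 = 161.84 → 162
  B: 191 − 33.39 = 157.61 → 158
rgb(106, 162, 158) = #6aa29e.

#6aa29e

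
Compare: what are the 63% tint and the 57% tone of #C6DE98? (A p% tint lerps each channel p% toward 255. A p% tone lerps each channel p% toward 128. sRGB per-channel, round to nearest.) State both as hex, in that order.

#EAF3D9, #9EA88A

#C6DE98 is rgb(198, 222, 152).
63% tint:
  R: 198 + 35.91 = 233.91 → 234
  G: 222 + 20.79 = 242.79 → 243
  B: 152 + 64.89 = 216.89 → 217
  → #EAF3D9
57% tone:
  R: 198 + 0.57×(128−198) = 198 − 39.9 = 158.1 → 158
  G: 222 + 0.57×(128−222) = 222 − 53.58 = 168.42 → 168
  B: 152 − 13.68 = 138.32 → 138
  → #9EA88A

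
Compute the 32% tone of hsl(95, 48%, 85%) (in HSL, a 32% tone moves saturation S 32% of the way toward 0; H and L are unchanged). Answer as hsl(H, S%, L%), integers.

hsl(95, 33%, 85%)

S moves 32% from 48 toward 0: 48 − 15.36 = 32.64 → 33.
H and L are unchanged.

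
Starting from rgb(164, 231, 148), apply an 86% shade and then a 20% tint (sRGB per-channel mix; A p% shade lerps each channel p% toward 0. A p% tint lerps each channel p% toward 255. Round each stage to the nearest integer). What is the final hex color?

#454D44

An 86% shade moves each channel 86% toward 0:
  R: 164 + 0.86×(0−164) = 164 − 141.04 = 22.96 → 23
  G: 231 + 0.86×(0−231) = 231 − 198.66 = 32.34 → 32
  B: 148 + 0.86×(0−148) = 148 − 127.28 = 20.72 → 21
After the shade: rgb(23, 32, 21) = #172015.
Lerp each channel 20% toward 255:
  R: 23 + 0.2×(255−23) = 23 + 46.4 = 69.4 → 69
  G: 32 + 0.2×(255−32) = 32 + 44.6 = 76.6 → 77
  B: 21 + 0.2×(255−21) = 21 + 46.8 = 67.8 → 68
rgb(69, 77, 68) = #454D44.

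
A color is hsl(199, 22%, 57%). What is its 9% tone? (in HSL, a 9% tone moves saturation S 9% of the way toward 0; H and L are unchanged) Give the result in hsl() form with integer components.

hsl(199, 20%, 57%)

S moves 9% from 22 toward 0: 22 − 1.98 = 20.02 → 20.
H and L are unchanged.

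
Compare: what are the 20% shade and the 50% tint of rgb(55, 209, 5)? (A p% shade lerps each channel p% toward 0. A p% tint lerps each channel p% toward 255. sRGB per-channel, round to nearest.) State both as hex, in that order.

#2CA704, #9BE882

20% shade:
  R: 55 − 11 = 44 → 44
  G: 209 − 41.8 = 167.2 → 167
  B: 5 − 1 = 4 → 4
  → #2CA704
50% tint:
  R: 55 + 100 = 155 → 155
  G: 209 + 0.5×(255−209) = 209 + 23 = 232 → 232
  B: 5 + 125 = 130 → 130
  → #9BE882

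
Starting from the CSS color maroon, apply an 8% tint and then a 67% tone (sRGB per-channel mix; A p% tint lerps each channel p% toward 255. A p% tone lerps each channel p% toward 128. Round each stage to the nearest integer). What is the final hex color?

CSS maroon is rgb(128, 0, 0).
Lerp each channel 8% toward 255:
  R: 128 + 0.08×(255−128) = 128 + 10.16 = 138.16 → 138
  G: 0 + 20.4 = 20.4 → 20
  B: 0 + 0.08×(255−0) = 0 + 20.4 = 20.4 → 20
After the tint: rgb(138, 20, 20) = #8a1414.
A 67% tone moves each channel 67% toward 128:
  R: 138 − 6.7 = 131.3 → 131
  G: 20 + 72.36 = 92.36 → 92
  B: 20 + 0.67×(128−20) = 20 + 72.36 = 92.36 → 92
rgb(131, 92, 92) = #835c5c.

#835c5c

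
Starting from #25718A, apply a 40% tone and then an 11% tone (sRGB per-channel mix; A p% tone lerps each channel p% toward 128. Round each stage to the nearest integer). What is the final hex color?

#25718A is rgb(37, 113, 138).
Lerp each channel 40% toward 128:
  R: 37 + 36.4 = 73.4 → 73
  G: 113 + 6 = 119 → 119
  B: 138 + 0.4×(128−138) = 138 − 4 = 134 → 134
After the tone: rgb(73, 119, 134) = #497786.
Lerp each channel 11% toward 128:
  R: 73 + 0.11×(128−73) = 73 + 6.05 = 79.05 → 79
  G: 119 + 0.11×(128−119) = 119 + 0.99 = 119.99 → 120
  B: 134 + 0.11×(128−134) = 134 − 0.66 = 133.34 → 133
rgb(79, 120, 133) = #4F7885.

#4F7885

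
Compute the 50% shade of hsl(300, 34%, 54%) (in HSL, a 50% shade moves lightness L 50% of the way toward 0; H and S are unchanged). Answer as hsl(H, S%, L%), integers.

hsl(300, 34%, 27%)

L moves 50% from 54 toward 0: 54 − 27 = 27 → 27.
H and S are unchanged.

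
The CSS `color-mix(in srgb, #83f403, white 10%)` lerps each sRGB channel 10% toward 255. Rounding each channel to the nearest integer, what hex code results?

#83f403 is rgb(131, 244, 3).
Lerp each channel 10% toward 255:
  R: 131 + 12.4 = 143.4 → 143
  G: 244 + 1.1 = 245.1 → 245
  B: 3 + 25.2 = 28.2 → 28
rgb(143, 245, 28) = #8ff51c.

#8ff51c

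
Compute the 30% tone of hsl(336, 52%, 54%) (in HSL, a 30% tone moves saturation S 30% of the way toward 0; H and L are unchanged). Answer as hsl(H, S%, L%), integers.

hsl(336, 36%, 54%)

S moves 30% from 52 toward 0: 52 − 15.6 = 36.4 → 36.
H and L are unchanged.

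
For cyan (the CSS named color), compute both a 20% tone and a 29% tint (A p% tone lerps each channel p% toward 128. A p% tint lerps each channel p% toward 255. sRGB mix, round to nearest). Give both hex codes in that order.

#1AE6E6, #4AFFFF

CSS cyan is rgb(0, 255, 255).
20% tone:
  R: 0 + 0.2×(128−0) = 0 + 25.6 = 25.6 → 26
  G: 255 + 0.2×(128−255) = 255 − 25.4 = 229.6 → 230
  B: 255 + 0.2×(128−255) = 255 − 25.4 = 229.6 → 230
  → #1AE6E6
29% tint:
  R: 0 + 0.29×(255−0) = 0 + 73.95 = 73.95 → 74
  G: 255 + 0.29×(255−255) = 255 + 0 = 255 → 255
  B: 255 + 0 = 255 → 255
  → #4AFFFF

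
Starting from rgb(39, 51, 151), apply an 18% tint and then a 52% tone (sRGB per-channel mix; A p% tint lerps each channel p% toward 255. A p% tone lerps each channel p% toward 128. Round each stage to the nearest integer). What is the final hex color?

#686d94

Lerp each channel 18% toward 255:
  R: 39 + 0.18×(255−39) = 39 + 38.88 = 77.88 → 78
  G: 51 + 0.18×(255−51) = 51 + 36.72 = 87.72 → 88
  B: 151 + 18.72 = 169.72 → 170
After the tint: rgb(78, 88, 170) = #4e58aa.
A 52% tone moves each channel 52% toward 128:
  R: 78 + 0.52×(128−78) = 78 + 26 = 104 → 104
  G: 88 + 0.52×(128−88) = 88 + 20.8 = 108.8 → 109
  B: 170 + 0.52×(128−170) = 170 − 21.84 = 148.16 → 148
rgb(104, 109, 148) = #686d94.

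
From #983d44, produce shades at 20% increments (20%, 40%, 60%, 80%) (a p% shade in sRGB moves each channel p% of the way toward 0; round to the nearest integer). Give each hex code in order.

#7a3136, #5b2529, #3d181b, #1e0c0e

#983d44 is rgb(152, 61, 68).
20%: (152 − 30.4 = 121.6→122, 61 − 12.2 = 48.8→49, 68 − 13.6 = 54.4→54) → #7a3136
40%: (152 − 60.8 = 91.2→91, 61 − 24.4 = 36.6→37, 68 − 27.2 = 40.8→41) → #5b2529
60%: (152 − 91.2 = 60.8→61, 61 − 36.6 = 24.4→24, 68 − 40.8 = 27.2→27) → #3d181b
80%: (152 − 121.6 = 30.4→30, 61 − 48.8 = 12.2→12, 68 − 54.4 = 13.6→14) → #1e0c0e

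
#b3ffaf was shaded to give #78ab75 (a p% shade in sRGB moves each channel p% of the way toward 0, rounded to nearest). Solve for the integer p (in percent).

33%

#b3ffaf is rgb(179, 255, 175); #78ab75 is rgb(120, 171, 117).
On the G channel (widest range): 171 ≈ 255 + (p/100)(0 − 255), so p ≈ 100×(171 − 255)/(0 − 255) = -8400/-255 = 32.94.
p = 33 reproduces all three channels after rounding.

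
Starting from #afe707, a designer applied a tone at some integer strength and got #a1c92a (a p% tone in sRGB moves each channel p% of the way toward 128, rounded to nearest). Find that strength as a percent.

29%

#afe707 is rgb(175, 231, 7); #a1c92a is rgb(161, 201, 42).
On the B channel (widest range): 42 ≈ 7 + (p/100)(128 − 7), so p ≈ 100×(42 − 7)/(128 − 7) = 3500/121 = 28.93.
p = 29 reproduces all three channels after rounding.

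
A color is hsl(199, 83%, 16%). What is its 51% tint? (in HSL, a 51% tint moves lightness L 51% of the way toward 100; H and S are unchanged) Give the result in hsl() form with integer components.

hsl(199, 83%, 59%)

L moves 51% from 16 toward 100: 16 + 42.84 = 58.84 → 59.
H and S are unchanged.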